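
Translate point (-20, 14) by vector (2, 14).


Translation: (x+dx, y+dy) = (-20+2, 14+14) = (-18, 28)

(-18, 28)


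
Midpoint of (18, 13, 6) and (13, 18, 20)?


Midpoint = ((18+13)/2, (13+18)/2, (6+20)/2) = (15.5, 15.5, 13)

(15.5, 15.5, 13)


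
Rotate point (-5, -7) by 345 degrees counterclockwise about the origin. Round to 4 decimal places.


x' = -5*cos(345) - -7*sin(345) = -6.6414
y' = -5*sin(345) + -7*cos(345) = -5.4674

(-6.6414, -5.4674)


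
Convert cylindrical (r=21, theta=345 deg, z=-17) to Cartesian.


x = 21 * cos(345) = 20.2844
y = 21 * sin(345) = -5.4352
z = -17

(20.2844, -5.4352, -17)


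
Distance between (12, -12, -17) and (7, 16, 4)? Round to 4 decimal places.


d = sqrt((7-12)^2 + (16--12)^2 + (4--17)^2) = 35.3553

35.3553


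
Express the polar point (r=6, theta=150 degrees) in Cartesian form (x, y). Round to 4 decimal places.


x = 6 * cos(150) = -5.1962
y = 6 * sin(150) = 3

(-5.1962, 3)


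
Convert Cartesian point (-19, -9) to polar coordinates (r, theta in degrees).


r = sqrt((-19)^2 + (-9)^2) = 21.0238
theta = atan2(-9, -19) = 205.3462 degrees

r = 21.0238, theta = 205.3462 degrees


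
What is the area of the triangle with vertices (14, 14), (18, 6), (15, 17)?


Area = |x1(y2-y3) + x2(y3-y1) + x3(y1-y2)| / 2
= |14*(6-17) + 18*(17-14) + 15*(14-6)| / 2
= 10

10


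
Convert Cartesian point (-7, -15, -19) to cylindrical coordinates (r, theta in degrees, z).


r = sqrt((-7)^2 + (-15)^2) = 16.5529
theta = atan2(-15, -7) = 244.9831 deg
z = -19

r = 16.5529, theta = 244.9831 deg, z = -19


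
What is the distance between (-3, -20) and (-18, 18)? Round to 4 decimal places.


d = sqrt((-18--3)^2 + (18--20)^2) = 40.8534

40.8534


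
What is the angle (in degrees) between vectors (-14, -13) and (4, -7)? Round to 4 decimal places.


dot = -14*4 + -13*-7 = 35
|u| = 19.105, |v| = 8.0623
cos(angle) = 0.2272
angle = 76.866 degrees

76.866 degrees


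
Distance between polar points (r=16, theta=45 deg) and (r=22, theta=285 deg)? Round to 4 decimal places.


d = sqrt(r1^2 + r2^2 - 2*r1*r2*cos(t2-t1))
d = sqrt(16^2 + 22^2 - 2*16*22*cos(285-45)) = 33.0454

33.0454


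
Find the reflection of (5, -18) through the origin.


Reflection through origin: (x, y) -> (-x, -y)
(5, -18) -> (-5, 18)

(-5, 18)


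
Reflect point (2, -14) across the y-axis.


Reflection across y-axis: (x, y) -> (-x, y)
(2, -14) -> (-2, -14)

(-2, -14)


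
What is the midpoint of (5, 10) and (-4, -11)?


Midpoint = ((5+-4)/2, (10+-11)/2) = (0.5, -0.5)

(0.5, -0.5)


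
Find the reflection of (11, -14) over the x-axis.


Reflection across x-axis: (x, y) -> (x, -y)
(11, -14) -> (11, 14)

(11, 14)


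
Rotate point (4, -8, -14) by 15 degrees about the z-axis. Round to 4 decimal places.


x' = 4*cos(15) - -8*sin(15) = 5.9343
y' = 4*sin(15) + -8*cos(15) = -6.6921
z' = -14

(5.9343, -6.6921, -14)


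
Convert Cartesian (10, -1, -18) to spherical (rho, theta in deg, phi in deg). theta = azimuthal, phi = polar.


rho = sqrt(10^2 + (-1)^2 + (-18)^2) = 20.6155
theta = atan2(-1, 10) = 354.2894 deg
phi = acos(-18/20.6155) = 150.8242 deg

rho = 20.6155, theta = 354.2894 deg, phi = 150.8242 deg


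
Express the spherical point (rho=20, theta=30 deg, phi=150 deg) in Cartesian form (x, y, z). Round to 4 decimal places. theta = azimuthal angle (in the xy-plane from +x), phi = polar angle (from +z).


x = 20 * sin(150) * cos(30) = 8.6603
y = 20 * sin(150) * sin(30) = 5
z = 20 * cos(150) = -17.3205

(8.6603, 5, -17.3205)


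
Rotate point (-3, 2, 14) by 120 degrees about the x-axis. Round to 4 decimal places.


x' = -3
y' = 2*cos(120) - 14*sin(120) = -13.1244
z' = 2*sin(120) + 14*cos(120) = -5.2679

(-3, -13.1244, -5.2679)


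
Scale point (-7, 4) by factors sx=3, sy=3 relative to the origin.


Scaling: (x*sx, y*sy) = (-7*3, 4*3) = (-21, 12)

(-21, 12)


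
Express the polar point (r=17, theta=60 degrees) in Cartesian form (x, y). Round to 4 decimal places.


x = 17 * cos(60) = 8.5
y = 17 * sin(60) = 14.7224

(8.5, 14.7224)


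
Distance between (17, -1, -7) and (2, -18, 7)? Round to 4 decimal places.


d = sqrt((2-17)^2 + (-18--1)^2 + (7--7)^2) = 26.6458

26.6458


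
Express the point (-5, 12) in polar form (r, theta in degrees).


r = sqrt((-5)^2 + 12^2) = 13
theta = atan2(12, -5) = 112.6199 degrees

r = 13, theta = 112.6199 degrees


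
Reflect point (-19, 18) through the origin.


Reflection through origin: (x, y) -> (-x, -y)
(-19, 18) -> (19, -18)

(19, -18)


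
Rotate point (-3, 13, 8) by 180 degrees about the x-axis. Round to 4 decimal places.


x' = -3
y' = 13*cos(180) - 8*sin(180) = -13
z' = 13*sin(180) + 8*cos(180) = -8

(-3, -13, -8)


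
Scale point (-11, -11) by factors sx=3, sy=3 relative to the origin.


Scaling: (x*sx, y*sy) = (-11*3, -11*3) = (-33, -33)

(-33, -33)


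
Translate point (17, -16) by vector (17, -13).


Translation: (x+dx, y+dy) = (17+17, -16+-13) = (34, -29)

(34, -29)


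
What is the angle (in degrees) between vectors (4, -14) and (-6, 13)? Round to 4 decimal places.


dot = 4*-6 + -14*13 = -206
|u| = 14.5602, |v| = 14.3178
cos(angle) = -0.9881
angle = 171.1703 degrees

171.1703 degrees


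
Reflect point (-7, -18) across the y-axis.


Reflection across y-axis: (x, y) -> (-x, y)
(-7, -18) -> (7, -18)

(7, -18)


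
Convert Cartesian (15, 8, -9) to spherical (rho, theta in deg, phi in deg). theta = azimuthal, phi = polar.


rho = sqrt(15^2 + 8^2 + (-9)^2) = 19.2354
theta = atan2(8, 15) = 28.0725 deg
phi = acos(-9/19.2354) = 117.8973 deg

rho = 19.2354, theta = 28.0725 deg, phi = 117.8973 deg


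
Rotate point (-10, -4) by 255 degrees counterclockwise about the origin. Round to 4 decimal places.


x' = -10*cos(255) - -4*sin(255) = -1.2755
y' = -10*sin(255) + -4*cos(255) = 10.6945

(-1.2755, 10.6945)


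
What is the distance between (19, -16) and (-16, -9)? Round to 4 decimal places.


d = sqrt((-16-19)^2 + (-9--16)^2) = 35.6931

35.6931


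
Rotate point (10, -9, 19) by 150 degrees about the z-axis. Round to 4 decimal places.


x' = 10*cos(150) - -9*sin(150) = -4.1603
y' = 10*sin(150) + -9*cos(150) = 12.7942
z' = 19

(-4.1603, 12.7942, 19)


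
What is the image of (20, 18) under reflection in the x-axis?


Reflection across x-axis: (x, y) -> (x, -y)
(20, 18) -> (20, -18)

(20, -18)


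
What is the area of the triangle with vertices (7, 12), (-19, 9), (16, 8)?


Area = |x1(y2-y3) + x2(y3-y1) + x3(y1-y2)| / 2
= |7*(9-8) + -19*(8-12) + 16*(12-9)| / 2
= 65.5

65.5


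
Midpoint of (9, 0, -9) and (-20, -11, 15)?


Midpoint = ((9+-20)/2, (0+-11)/2, (-9+15)/2) = (-5.5, -5.5, 3)

(-5.5, -5.5, 3)


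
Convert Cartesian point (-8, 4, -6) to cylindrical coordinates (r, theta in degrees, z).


r = sqrt((-8)^2 + 4^2) = 8.9443
theta = atan2(4, -8) = 153.4349 deg
z = -6

r = 8.9443, theta = 153.4349 deg, z = -6


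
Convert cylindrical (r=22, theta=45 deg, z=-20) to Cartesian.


x = 22 * cos(45) = 15.5563
y = 22 * sin(45) = 15.5563
z = -20

(15.5563, 15.5563, -20)


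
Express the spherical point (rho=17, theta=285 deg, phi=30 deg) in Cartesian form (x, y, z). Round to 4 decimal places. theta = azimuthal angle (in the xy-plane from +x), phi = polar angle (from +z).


x = 17 * sin(30) * cos(285) = 2.2
y = 17 * sin(30) * sin(285) = -8.2104
z = 17 * cos(30) = 14.7224

(2.2, -8.2104, 14.7224)


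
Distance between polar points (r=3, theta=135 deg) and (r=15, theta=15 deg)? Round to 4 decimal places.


d = sqrt(r1^2 + r2^2 - 2*r1*r2*cos(t2-t1))
d = sqrt(3^2 + 15^2 - 2*3*15*cos(15-135)) = 16.7033

16.7033


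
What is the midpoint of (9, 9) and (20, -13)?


Midpoint = ((9+20)/2, (9+-13)/2) = (14.5, -2)

(14.5, -2)


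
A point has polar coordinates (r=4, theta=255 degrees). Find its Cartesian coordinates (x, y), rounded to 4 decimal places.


x = 4 * cos(255) = -1.0353
y = 4 * sin(255) = -3.8637

(-1.0353, -3.8637)


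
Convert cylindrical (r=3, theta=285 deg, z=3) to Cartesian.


x = 3 * cos(285) = 0.7765
y = 3 * sin(285) = -2.8978
z = 3

(0.7765, -2.8978, 3)


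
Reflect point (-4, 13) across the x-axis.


Reflection across x-axis: (x, y) -> (x, -y)
(-4, 13) -> (-4, -13)

(-4, -13)


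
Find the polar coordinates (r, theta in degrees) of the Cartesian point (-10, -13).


r = sqrt((-10)^2 + (-13)^2) = 16.4012
theta = atan2(-13, -10) = 232.4314 degrees

r = 16.4012, theta = 232.4314 degrees


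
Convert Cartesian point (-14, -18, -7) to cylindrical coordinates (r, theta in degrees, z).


r = sqrt((-14)^2 + (-18)^2) = 22.8035
theta = atan2(-18, -14) = 232.125 deg
z = -7

r = 22.8035, theta = 232.125 deg, z = -7


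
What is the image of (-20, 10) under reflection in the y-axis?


Reflection across y-axis: (x, y) -> (-x, y)
(-20, 10) -> (20, 10)

(20, 10)


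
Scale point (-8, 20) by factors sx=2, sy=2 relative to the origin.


Scaling: (x*sx, y*sy) = (-8*2, 20*2) = (-16, 40)

(-16, 40)


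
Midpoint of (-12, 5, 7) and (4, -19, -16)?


Midpoint = ((-12+4)/2, (5+-19)/2, (7+-16)/2) = (-4, -7, -4.5)

(-4, -7, -4.5)


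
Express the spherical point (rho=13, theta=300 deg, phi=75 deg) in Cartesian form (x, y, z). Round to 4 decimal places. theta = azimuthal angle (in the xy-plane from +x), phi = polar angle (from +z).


x = 13 * sin(75) * cos(300) = 6.2785
y = 13 * sin(75) * sin(300) = -10.8747
z = 13 * cos(75) = 3.3646

(6.2785, -10.8747, 3.3646)


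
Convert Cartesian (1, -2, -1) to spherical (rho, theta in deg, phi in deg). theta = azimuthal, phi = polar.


rho = sqrt(1^2 + (-2)^2 + (-1)^2) = 2.4495
theta = atan2(-2, 1) = 296.5651 deg
phi = acos(-1/2.4495) = 114.0948 deg

rho = 2.4495, theta = 296.5651 deg, phi = 114.0948 deg


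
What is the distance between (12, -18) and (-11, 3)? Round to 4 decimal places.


d = sqrt((-11-12)^2 + (3--18)^2) = 31.1448

31.1448


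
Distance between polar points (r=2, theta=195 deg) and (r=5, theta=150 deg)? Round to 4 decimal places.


d = sqrt(r1^2 + r2^2 - 2*r1*r2*cos(t2-t1))
d = sqrt(2^2 + 5^2 - 2*2*5*cos(150-195)) = 3.8546

3.8546


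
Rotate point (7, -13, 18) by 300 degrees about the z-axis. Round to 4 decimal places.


x' = 7*cos(300) - -13*sin(300) = -7.7583
y' = 7*sin(300) + -13*cos(300) = -12.5622
z' = 18

(-7.7583, -12.5622, 18)


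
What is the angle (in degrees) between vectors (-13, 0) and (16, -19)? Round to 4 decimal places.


dot = -13*16 + 0*-19 = -208
|u| = 13, |v| = 24.8395
cos(angle) = -0.6441
angle = 130.1009 degrees

130.1009 degrees


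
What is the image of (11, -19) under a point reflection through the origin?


Reflection through origin: (x, y) -> (-x, -y)
(11, -19) -> (-11, 19)

(-11, 19)


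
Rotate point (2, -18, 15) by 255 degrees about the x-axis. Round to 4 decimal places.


x' = 2
y' = -18*cos(255) - 15*sin(255) = 19.1476
z' = -18*sin(255) + 15*cos(255) = 13.5044

(2, 19.1476, 13.5044)


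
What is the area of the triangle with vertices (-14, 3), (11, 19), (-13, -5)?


Area = |x1(y2-y3) + x2(y3-y1) + x3(y1-y2)| / 2
= |-14*(19--5) + 11*(-5-3) + -13*(3-19)| / 2
= 108

108


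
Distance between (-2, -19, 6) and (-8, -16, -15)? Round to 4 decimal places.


d = sqrt((-8--2)^2 + (-16--19)^2 + (-15-6)^2) = 22.0454

22.0454


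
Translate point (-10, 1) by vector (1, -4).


Translation: (x+dx, y+dy) = (-10+1, 1+-4) = (-9, -3)

(-9, -3)


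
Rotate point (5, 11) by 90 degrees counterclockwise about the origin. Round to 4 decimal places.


x' = 5*cos(90) - 11*sin(90) = -11
y' = 5*sin(90) + 11*cos(90) = 5

(-11, 5)


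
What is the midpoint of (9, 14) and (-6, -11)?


Midpoint = ((9+-6)/2, (14+-11)/2) = (1.5, 1.5)

(1.5, 1.5)


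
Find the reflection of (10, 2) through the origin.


Reflection through origin: (x, y) -> (-x, -y)
(10, 2) -> (-10, -2)

(-10, -2)


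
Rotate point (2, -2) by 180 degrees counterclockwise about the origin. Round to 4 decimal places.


x' = 2*cos(180) - -2*sin(180) = -2
y' = 2*sin(180) + -2*cos(180) = 2

(-2, 2)


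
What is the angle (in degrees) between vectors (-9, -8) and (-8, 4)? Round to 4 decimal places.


dot = -9*-8 + -8*4 = 40
|u| = 12.0416, |v| = 8.9443
cos(angle) = 0.3714
angle = 68.1986 degrees

68.1986 degrees


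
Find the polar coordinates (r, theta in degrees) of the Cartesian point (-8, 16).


r = sqrt((-8)^2 + 16^2) = 17.8885
theta = atan2(16, -8) = 116.5651 degrees

r = 17.8885, theta = 116.5651 degrees


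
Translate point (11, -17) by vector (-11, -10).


Translation: (x+dx, y+dy) = (11+-11, -17+-10) = (0, -27)

(0, -27)


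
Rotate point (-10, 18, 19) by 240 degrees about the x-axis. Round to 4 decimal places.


x' = -10
y' = 18*cos(240) - 19*sin(240) = 7.4545
z' = 18*sin(240) + 19*cos(240) = -25.0885

(-10, 7.4545, -25.0885)


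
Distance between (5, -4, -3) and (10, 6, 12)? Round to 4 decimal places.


d = sqrt((10-5)^2 + (6--4)^2 + (12--3)^2) = 18.7083

18.7083


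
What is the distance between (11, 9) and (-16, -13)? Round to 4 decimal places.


d = sqrt((-16-11)^2 + (-13-9)^2) = 34.8281

34.8281


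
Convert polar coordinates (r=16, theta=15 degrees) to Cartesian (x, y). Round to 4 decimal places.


x = 16 * cos(15) = 15.4548
y = 16 * sin(15) = 4.1411

(15.4548, 4.1411)


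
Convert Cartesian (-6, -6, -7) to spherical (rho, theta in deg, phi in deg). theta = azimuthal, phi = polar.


rho = sqrt((-6)^2 + (-6)^2 + (-7)^2) = 11
theta = atan2(-6, -6) = 225 deg
phi = acos(-7/11) = 129.5212 deg

rho = 11, theta = 225 deg, phi = 129.5212 deg


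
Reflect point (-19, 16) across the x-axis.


Reflection across x-axis: (x, y) -> (x, -y)
(-19, 16) -> (-19, -16)

(-19, -16)


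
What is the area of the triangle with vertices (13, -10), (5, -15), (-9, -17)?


Area = |x1(y2-y3) + x2(y3-y1) + x3(y1-y2)| / 2
= |13*(-15--17) + 5*(-17--10) + -9*(-10--15)| / 2
= 27

27


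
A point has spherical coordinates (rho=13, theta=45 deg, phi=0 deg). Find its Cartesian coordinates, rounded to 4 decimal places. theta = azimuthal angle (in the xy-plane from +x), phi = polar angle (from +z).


x = 13 * sin(0) * cos(45) = 0
y = 13 * sin(0) * sin(45) = 0
z = 13 * cos(0) = 13

(0, 0, 13)


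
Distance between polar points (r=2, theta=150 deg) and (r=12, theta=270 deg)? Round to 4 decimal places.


d = sqrt(r1^2 + r2^2 - 2*r1*r2*cos(t2-t1))
d = sqrt(2^2 + 12^2 - 2*2*12*cos(270-150)) = 13.1149

13.1149


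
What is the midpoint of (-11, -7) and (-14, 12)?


Midpoint = ((-11+-14)/2, (-7+12)/2) = (-12.5, 2.5)

(-12.5, 2.5)


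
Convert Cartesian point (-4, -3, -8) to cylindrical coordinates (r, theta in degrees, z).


r = sqrt((-4)^2 + (-3)^2) = 5
theta = atan2(-3, -4) = 216.8699 deg
z = -8

r = 5, theta = 216.8699 deg, z = -8


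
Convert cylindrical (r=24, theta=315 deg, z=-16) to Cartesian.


x = 24 * cos(315) = 16.9706
y = 24 * sin(315) = -16.9706
z = -16

(16.9706, -16.9706, -16)


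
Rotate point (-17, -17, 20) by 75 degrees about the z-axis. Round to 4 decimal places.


x' = -17*cos(75) - -17*sin(75) = 12.0208
y' = -17*sin(75) + -17*cos(75) = -20.8207
z' = 20

(12.0208, -20.8207, 20)


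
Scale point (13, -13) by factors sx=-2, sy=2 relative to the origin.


Scaling: (x*sx, y*sy) = (13*-2, -13*2) = (-26, -26)

(-26, -26)


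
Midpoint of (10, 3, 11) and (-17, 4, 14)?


Midpoint = ((10+-17)/2, (3+4)/2, (11+14)/2) = (-3.5, 3.5, 12.5)

(-3.5, 3.5, 12.5)


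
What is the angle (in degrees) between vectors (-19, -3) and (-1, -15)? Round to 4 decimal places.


dot = -19*-1 + -3*-15 = 64
|u| = 19.2354, |v| = 15.0333
cos(angle) = 0.2213
angle = 77.2133 degrees

77.2133 degrees


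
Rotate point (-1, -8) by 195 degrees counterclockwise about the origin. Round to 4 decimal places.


x' = -1*cos(195) - -8*sin(195) = -1.1046
y' = -1*sin(195) + -8*cos(195) = 7.9862

(-1.1046, 7.9862)


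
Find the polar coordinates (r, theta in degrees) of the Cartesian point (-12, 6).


r = sqrt((-12)^2 + 6^2) = 13.4164
theta = atan2(6, -12) = 153.4349 degrees

r = 13.4164, theta = 153.4349 degrees


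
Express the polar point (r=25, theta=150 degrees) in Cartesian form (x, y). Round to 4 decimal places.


x = 25 * cos(150) = -21.6506
y = 25 * sin(150) = 12.5

(-21.6506, 12.5)


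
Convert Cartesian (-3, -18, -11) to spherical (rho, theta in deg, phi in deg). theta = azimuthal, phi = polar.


rho = sqrt((-3)^2 + (-18)^2 + (-11)^2) = 21.3073
theta = atan2(-18, -3) = 260.5377 deg
phi = acos(-11/21.3073) = 121.0814 deg

rho = 21.3073, theta = 260.5377 deg, phi = 121.0814 deg


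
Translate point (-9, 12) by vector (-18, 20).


Translation: (x+dx, y+dy) = (-9+-18, 12+20) = (-27, 32)

(-27, 32)


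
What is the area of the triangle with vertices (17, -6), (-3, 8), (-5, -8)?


Area = |x1(y2-y3) + x2(y3-y1) + x3(y1-y2)| / 2
= |17*(8--8) + -3*(-8--6) + -5*(-6-8)| / 2
= 174

174


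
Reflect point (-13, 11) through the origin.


Reflection through origin: (x, y) -> (-x, -y)
(-13, 11) -> (13, -11)

(13, -11)


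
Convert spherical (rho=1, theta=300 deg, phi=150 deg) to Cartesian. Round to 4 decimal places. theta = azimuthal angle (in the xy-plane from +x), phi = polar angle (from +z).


x = 1 * sin(150) * cos(300) = 0.25
y = 1 * sin(150) * sin(300) = -0.433
z = 1 * cos(150) = -0.866

(0.25, -0.433, -0.866)


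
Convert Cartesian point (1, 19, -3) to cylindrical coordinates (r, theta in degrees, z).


r = sqrt(1^2 + 19^2) = 19.0263
theta = atan2(19, 1) = 86.9872 deg
z = -3

r = 19.0263, theta = 86.9872 deg, z = -3


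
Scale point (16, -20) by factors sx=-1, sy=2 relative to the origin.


Scaling: (x*sx, y*sy) = (16*-1, -20*2) = (-16, -40)

(-16, -40)


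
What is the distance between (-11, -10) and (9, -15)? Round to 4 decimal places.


d = sqrt((9--11)^2 + (-15--10)^2) = 20.6155

20.6155


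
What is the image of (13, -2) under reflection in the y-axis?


Reflection across y-axis: (x, y) -> (-x, y)
(13, -2) -> (-13, -2)

(-13, -2)


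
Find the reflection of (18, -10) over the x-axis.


Reflection across x-axis: (x, y) -> (x, -y)
(18, -10) -> (18, 10)

(18, 10)


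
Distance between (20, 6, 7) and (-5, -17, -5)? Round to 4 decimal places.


d = sqrt((-5-20)^2 + (-17-6)^2 + (-5-7)^2) = 36.0278

36.0278


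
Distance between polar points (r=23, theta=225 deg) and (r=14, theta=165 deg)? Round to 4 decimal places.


d = sqrt(r1^2 + r2^2 - 2*r1*r2*cos(t2-t1))
d = sqrt(23^2 + 14^2 - 2*23*14*cos(165-225)) = 20.0749

20.0749


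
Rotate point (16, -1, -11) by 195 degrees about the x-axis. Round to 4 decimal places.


x' = 16
y' = -1*cos(195) - -11*sin(195) = -1.8811
z' = -1*sin(195) + -11*cos(195) = 10.884

(16, -1.8811, 10.884)


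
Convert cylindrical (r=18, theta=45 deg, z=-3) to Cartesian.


x = 18 * cos(45) = 12.7279
y = 18 * sin(45) = 12.7279
z = -3

(12.7279, 12.7279, -3)


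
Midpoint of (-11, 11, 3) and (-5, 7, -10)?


Midpoint = ((-11+-5)/2, (11+7)/2, (3+-10)/2) = (-8, 9, -3.5)

(-8, 9, -3.5)


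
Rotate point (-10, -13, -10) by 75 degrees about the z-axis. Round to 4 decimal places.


x' = -10*cos(75) - -13*sin(75) = 9.9688
y' = -10*sin(75) + -13*cos(75) = -13.0239
z' = -10

(9.9688, -13.0239, -10)


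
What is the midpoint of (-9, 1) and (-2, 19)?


Midpoint = ((-9+-2)/2, (1+19)/2) = (-5.5, 10)

(-5.5, 10)


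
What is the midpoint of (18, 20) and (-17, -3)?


Midpoint = ((18+-17)/2, (20+-3)/2) = (0.5, 8.5)

(0.5, 8.5)


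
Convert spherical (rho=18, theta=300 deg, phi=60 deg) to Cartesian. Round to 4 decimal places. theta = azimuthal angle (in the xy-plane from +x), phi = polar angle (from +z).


x = 18 * sin(60) * cos(300) = 7.7942
y = 18 * sin(60) * sin(300) = -13.5
z = 18 * cos(60) = 9

(7.7942, -13.5, 9)


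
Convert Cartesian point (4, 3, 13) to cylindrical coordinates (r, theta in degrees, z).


r = sqrt(4^2 + 3^2) = 5
theta = atan2(3, 4) = 36.8699 deg
z = 13

r = 5, theta = 36.8699 deg, z = 13


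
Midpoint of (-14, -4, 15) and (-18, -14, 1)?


Midpoint = ((-14+-18)/2, (-4+-14)/2, (15+1)/2) = (-16, -9, 8)

(-16, -9, 8)


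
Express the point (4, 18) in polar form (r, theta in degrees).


r = sqrt(4^2 + 18^2) = 18.4391
theta = atan2(18, 4) = 77.4712 degrees

r = 18.4391, theta = 77.4712 degrees


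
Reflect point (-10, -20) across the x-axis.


Reflection across x-axis: (x, y) -> (x, -y)
(-10, -20) -> (-10, 20)

(-10, 20)


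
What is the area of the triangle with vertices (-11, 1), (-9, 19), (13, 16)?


Area = |x1(y2-y3) + x2(y3-y1) + x3(y1-y2)| / 2
= |-11*(19-16) + -9*(16-1) + 13*(1-19)| / 2
= 201

201


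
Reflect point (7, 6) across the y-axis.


Reflection across y-axis: (x, y) -> (-x, y)
(7, 6) -> (-7, 6)

(-7, 6)


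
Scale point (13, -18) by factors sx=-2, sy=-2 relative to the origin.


Scaling: (x*sx, y*sy) = (13*-2, -18*-2) = (-26, 36)

(-26, 36)


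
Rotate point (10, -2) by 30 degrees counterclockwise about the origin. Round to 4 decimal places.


x' = 10*cos(30) - -2*sin(30) = 9.6603
y' = 10*sin(30) + -2*cos(30) = 3.2679

(9.6603, 3.2679)


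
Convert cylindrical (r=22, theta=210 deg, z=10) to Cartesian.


x = 22 * cos(210) = -19.0526
y = 22 * sin(210) = -11
z = 10

(-19.0526, -11, 10)


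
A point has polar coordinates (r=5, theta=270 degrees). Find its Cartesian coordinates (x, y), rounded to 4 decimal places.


x = 5 * cos(270) = 0
y = 5 * sin(270) = -5

(0, -5)


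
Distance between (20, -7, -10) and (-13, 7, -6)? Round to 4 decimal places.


d = sqrt((-13-20)^2 + (7--7)^2 + (-6--10)^2) = 36.0694

36.0694


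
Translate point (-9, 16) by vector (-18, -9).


Translation: (x+dx, y+dy) = (-9+-18, 16+-9) = (-27, 7)

(-27, 7)


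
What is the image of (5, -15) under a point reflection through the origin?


Reflection through origin: (x, y) -> (-x, -y)
(5, -15) -> (-5, 15)

(-5, 15)


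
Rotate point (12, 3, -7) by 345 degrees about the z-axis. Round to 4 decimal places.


x' = 12*cos(345) - 3*sin(345) = 12.3676
y' = 12*sin(345) + 3*cos(345) = -0.2081
z' = -7

(12.3676, -0.2081, -7)


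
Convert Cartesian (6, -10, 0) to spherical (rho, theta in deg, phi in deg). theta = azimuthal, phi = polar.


rho = sqrt(6^2 + (-10)^2 + 0^2) = 11.6619
theta = atan2(-10, 6) = 300.9638 deg
phi = acos(0/11.6619) = 90 deg

rho = 11.6619, theta = 300.9638 deg, phi = 90 deg


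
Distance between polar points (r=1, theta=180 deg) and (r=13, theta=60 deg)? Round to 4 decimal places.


d = sqrt(r1^2 + r2^2 - 2*r1*r2*cos(t2-t1))
d = sqrt(1^2 + 13^2 - 2*1*13*cos(60-180)) = 13.5277

13.5277


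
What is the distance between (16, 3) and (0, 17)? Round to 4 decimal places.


d = sqrt((0-16)^2 + (17-3)^2) = 21.2603

21.2603


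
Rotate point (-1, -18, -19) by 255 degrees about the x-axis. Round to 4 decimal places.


x' = -1
y' = -18*cos(255) - -19*sin(255) = -13.6938
z' = -18*sin(255) + -19*cos(255) = 22.3042

(-1, -13.6938, 22.3042)


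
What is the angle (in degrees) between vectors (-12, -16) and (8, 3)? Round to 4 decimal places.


dot = -12*8 + -16*3 = -144
|u| = 20, |v| = 8.544
cos(angle) = -0.8427
angle = 147.4259 degrees

147.4259 degrees


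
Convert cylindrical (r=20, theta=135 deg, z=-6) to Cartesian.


x = 20 * cos(135) = -14.1421
y = 20 * sin(135) = 14.1421
z = -6

(-14.1421, 14.1421, -6)


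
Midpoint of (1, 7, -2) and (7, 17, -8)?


Midpoint = ((1+7)/2, (7+17)/2, (-2+-8)/2) = (4, 12, -5)

(4, 12, -5)


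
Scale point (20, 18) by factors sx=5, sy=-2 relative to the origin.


Scaling: (x*sx, y*sy) = (20*5, 18*-2) = (100, -36)

(100, -36)


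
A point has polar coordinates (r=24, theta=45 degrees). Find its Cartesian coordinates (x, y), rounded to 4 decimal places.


x = 24 * cos(45) = 16.9706
y = 24 * sin(45) = 16.9706

(16.9706, 16.9706)


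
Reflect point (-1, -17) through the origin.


Reflection through origin: (x, y) -> (-x, -y)
(-1, -17) -> (1, 17)

(1, 17)


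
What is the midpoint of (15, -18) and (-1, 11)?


Midpoint = ((15+-1)/2, (-18+11)/2) = (7, -3.5)

(7, -3.5)


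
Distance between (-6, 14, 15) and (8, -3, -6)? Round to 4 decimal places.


d = sqrt((8--6)^2 + (-3-14)^2 + (-6-15)^2) = 30.4302

30.4302


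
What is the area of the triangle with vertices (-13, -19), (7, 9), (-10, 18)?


Area = |x1(y2-y3) + x2(y3-y1) + x3(y1-y2)| / 2
= |-13*(9-18) + 7*(18--19) + -10*(-19-9)| / 2
= 328

328


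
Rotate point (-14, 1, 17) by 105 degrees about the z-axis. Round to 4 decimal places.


x' = -14*cos(105) - 1*sin(105) = 2.6575
y' = -14*sin(105) + 1*cos(105) = -13.7818
z' = 17

(2.6575, -13.7818, 17)


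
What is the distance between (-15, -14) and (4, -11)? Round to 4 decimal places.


d = sqrt((4--15)^2 + (-11--14)^2) = 19.2354

19.2354


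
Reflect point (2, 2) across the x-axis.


Reflection across x-axis: (x, y) -> (x, -y)
(2, 2) -> (2, -2)

(2, -2)


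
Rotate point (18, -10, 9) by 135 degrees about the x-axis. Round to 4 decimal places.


x' = 18
y' = -10*cos(135) - 9*sin(135) = 0.7071
z' = -10*sin(135) + 9*cos(135) = -13.435

(18, 0.7071, -13.435)


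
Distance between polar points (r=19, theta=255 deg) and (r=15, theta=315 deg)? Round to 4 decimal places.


d = sqrt(r1^2 + r2^2 - 2*r1*r2*cos(t2-t1))
d = sqrt(19^2 + 15^2 - 2*19*15*cos(315-255)) = 17.3494

17.3494


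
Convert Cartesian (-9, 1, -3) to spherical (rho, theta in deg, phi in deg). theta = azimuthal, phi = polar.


rho = sqrt((-9)^2 + 1^2 + (-3)^2) = 9.5394
theta = atan2(1, -9) = 173.6598 deg
phi = acos(-3/9.5394) = 108.3298 deg

rho = 9.5394, theta = 173.6598 deg, phi = 108.3298 deg


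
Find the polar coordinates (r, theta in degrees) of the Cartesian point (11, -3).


r = sqrt(11^2 + (-3)^2) = 11.4018
theta = atan2(-3, 11) = 344.7449 degrees

r = 11.4018, theta = 344.7449 degrees


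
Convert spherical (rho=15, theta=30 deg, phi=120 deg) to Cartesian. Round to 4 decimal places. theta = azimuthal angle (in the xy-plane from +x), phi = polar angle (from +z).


x = 15 * sin(120) * cos(30) = 11.25
y = 15 * sin(120) * sin(30) = 6.4952
z = 15 * cos(120) = -7.5

(11.25, 6.4952, -7.5)


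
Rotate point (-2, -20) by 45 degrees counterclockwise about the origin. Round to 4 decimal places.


x' = -2*cos(45) - -20*sin(45) = 12.7279
y' = -2*sin(45) + -20*cos(45) = -15.5563

(12.7279, -15.5563)


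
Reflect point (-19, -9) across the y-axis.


Reflection across y-axis: (x, y) -> (-x, y)
(-19, -9) -> (19, -9)

(19, -9)


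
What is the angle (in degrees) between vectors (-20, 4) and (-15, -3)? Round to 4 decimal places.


dot = -20*-15 + 4*-3 = 288
|u| = 20.3961, |v| = 15.2971
cos(angle) = 0.9231
angle = 22.6199 degrees

22.6199 degrees


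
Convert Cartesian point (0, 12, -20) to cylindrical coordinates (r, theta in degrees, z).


r = sqrt(0^2 + 12^2) = 12
theta = atan2(12, 0) = 90 deg
z = -20

r = 12, theta = 90 deg, z = -20


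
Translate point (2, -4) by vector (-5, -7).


Translation: (x+dx, y+dy) = (2+-5, -4+-7) = (-3, -11)

(-3, -11)


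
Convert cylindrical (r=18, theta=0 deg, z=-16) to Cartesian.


x = 18 * cos(0) = 18
y = 18 * sin(0) = 0
z = -16

(18, 0, -16)


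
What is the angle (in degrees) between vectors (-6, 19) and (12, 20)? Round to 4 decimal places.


dot = -6*12 + 19*20 = 308
|u| = 19.9249, |v| = 23.3238
cos(angle) = 0.6628
angle = 48.4893 degrees

48.4893 degrees


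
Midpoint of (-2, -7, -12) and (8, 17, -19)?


Midpoint = ((-2+8)/2, (-7+17)/2, (-12+-19)/2) = (3, 5, -15.5)

(3, 5, -15.5)


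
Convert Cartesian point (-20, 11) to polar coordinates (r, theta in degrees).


r = sqrt((-20)^2 + 11^2) = 22.8254
theta = atan2(11, -20) = 151.1892 degrees

r = 22.8254, theta = 151.1892 degrees


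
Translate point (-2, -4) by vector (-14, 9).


Translation: (x+dx, y+dy) = (-2+-14, -4+9) = (-16, 5)

(-16, 5)


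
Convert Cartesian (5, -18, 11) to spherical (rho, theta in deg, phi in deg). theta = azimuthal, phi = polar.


rho = sqrt(5^2 + (-18)^2 + 11^2) = 21.6795
theta = atan2(-18, 5) = 285.5241 deg
phi = acos(11/21.6795) = 59.5097 deg

rho = 21.6795, theta = 285.5241 deg, phi = 59.5097 deg


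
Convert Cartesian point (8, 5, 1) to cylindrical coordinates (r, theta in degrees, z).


r = sqrt(8^2 + 5^2) = 9.434
theta = atan2(5, 8) = 32.0054 deg
z = 1

r = 9.434, theta = 32.0054 deg, z = 1


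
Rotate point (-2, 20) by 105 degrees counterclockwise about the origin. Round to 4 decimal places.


x' = -2*cos(105) - 20*sin(105) = -18.8009
y' = -2*sin(105) + 20*cos(105) = -7.1082

(-18.8009, -7.1082)


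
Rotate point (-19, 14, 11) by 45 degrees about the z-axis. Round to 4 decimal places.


x' = -19*cos(45) - 14*sin(45) = -23.3345
y' = -19*sin(45) + 14*cos(45) = -3.5355
z' = 11

(-23.3345, -3.5355, 11)


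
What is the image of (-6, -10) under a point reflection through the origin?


Reflection through origin: (x, y) -> (-x, -y)
(-6, -10) -> (6, 10)

(6, 10)


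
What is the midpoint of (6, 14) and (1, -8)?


Midpoint = ((6+1)/2, (14+-8)/2) = (3.5, 3)

(3.5, 3)


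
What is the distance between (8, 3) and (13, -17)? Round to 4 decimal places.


d = sqrt((13-8)^2 + (-17-3)^2) = 20.6155

20.6155


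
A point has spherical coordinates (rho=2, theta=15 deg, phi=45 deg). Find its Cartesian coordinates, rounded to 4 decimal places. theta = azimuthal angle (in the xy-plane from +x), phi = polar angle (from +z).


x = 2 * sin(45) * cos(15) = 1.366
y = 2 * sin(45) * sin(15) = 0.366
z = 2 * cos(45) = 1.4142

(1.366, 0.366, 1.4142)


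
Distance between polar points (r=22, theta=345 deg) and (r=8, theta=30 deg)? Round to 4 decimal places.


d = sqrt(r1^2 + r2^2 - 2*r1*r2*cos(t2-t1))
d = sqrt(22^2 + 8^2 - 2*22*8*cos(30-345)) = 17.2945

17.2945


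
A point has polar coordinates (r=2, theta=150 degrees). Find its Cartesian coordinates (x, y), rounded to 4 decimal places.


x = 2 * cos(150) = -1.7321
y = 2 * sin(150) = 1

(-1.7321, 1)


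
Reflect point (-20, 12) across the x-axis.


Reflection across x-axis: (x, y) -> (x, -y)
(-20, 12) -> (-20, -12)

(-20, -12)


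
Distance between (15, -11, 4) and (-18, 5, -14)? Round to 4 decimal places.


d = sqrt((-18-15)^2 + (5--11)^2 + (-14-4)^2) = 40.8534

40.8534


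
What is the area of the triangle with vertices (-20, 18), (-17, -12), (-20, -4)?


Area = |x1(y2-y3) + x2(y3-y1) + x3(y1-y2)| / 2
= |-20*(-12--4) + -17*(-4-18) + -20*(18--12)| / 2
= 33

33


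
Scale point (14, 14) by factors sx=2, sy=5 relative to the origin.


Scaling: (x*sx, y*sy) = (14*2, 14*5) = (28, 70)

(28, 70)


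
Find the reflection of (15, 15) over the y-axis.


Reflection across y-axis: (x, y) -> (-x, y)
(15, 15) -> (-15, 15)

(-15, 15)


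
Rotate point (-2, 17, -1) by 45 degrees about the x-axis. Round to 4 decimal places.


x' = -2
y' = 17*cos(45) - -1*sin(45) = 12.7279
z' = 17*sin(45) + -1*cos(45) = 11.3137

(-2, 12.7279, 11.3137)


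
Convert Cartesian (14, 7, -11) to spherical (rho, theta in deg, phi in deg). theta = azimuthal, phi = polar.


rho = sqrt(14^2 + 7^2 + (-11)^2) = 19.1311
theta = atan2(7, 14) = 26.5651 deg
phi = acos(-11/19.1311) = 125.0982 deg

rho = 19.1311, theta = 26.5651 deg, phi = 125.0982 deg


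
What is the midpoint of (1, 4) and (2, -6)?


Midpoint = ((1+2)/2, (4+-6)/2) = (1.5, -1)

(1.5, -1)


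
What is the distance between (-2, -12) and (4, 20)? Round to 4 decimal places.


d = sqrt((4--2)^2 + (20--12)^2) = 32.5576

32.5576


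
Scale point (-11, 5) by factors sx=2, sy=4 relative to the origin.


Scaling: (x*sx, y*sy) = (-11*2, 5*4) = (-22, 20)

(-22, 20)


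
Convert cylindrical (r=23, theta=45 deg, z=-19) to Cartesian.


x = 23 * cos(45) = 16.2635
y = 23 * sin(45) = 16.2635
z = -19

(16.2635, 16.2635, -19)


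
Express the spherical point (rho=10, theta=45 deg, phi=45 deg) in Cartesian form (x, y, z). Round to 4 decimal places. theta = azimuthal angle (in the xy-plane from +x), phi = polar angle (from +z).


x = 10 * sin(45) * cos(45) = 5
y = 10 * sin(45) * sin(45) = 5
z = 10 * cos(45) = 7.0711

(5, 5, 7.0711)


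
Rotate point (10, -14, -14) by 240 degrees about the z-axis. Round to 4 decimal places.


x' = 10*cos(240) - -14*sin(240) = -17.1244
y' = 10*sin(240) + -14*cos(240) = -1.6603
z' = -14

(-17.1244, -1.6603, -14)


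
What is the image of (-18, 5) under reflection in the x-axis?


Reflection across x-axis: (x, y) -> (x, -y)
(-18, 5) -> (-18, -5)

(-18, -5)


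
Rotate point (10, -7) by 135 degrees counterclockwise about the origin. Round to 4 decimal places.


x' = 10*cos(135) - -7*sin(135) = -2.1213
y' = 10*sin(135) + -7*cos(135) = 12.0208

(-2.1213, 12.0208)


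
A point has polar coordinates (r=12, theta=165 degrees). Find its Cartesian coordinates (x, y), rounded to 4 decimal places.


x = 12 * cos(165) = -11.5911
y = 12 * sin(165) = 3.1058

(-11.5911, 3.1058)


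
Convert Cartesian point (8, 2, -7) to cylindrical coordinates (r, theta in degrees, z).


r = sqrt(8^2 + 2^2) = 8.2462
theta = atan2(2, 8) = 14.0362 deg
z = -7

r = 8.2462, theta = 14.0362 deg, z = -7


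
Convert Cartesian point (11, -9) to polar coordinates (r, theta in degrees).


r = sqrt(11^2 + (-9)^2) = 14.2127
theta = atan2(-9, 11) = 320.7106 degrees

r = 14.2127, theta = 320.7106 degrees


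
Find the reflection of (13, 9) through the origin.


Reflection through origin: (x, y) -> (-x, -y)
(13, 9) -> (-13, -9)

(-13, -9)


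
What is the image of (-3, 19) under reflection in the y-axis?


Reflection across y-axis: (x, y) -> (-x, y)
(-3, 19) -> (3, 19)

(3, 19)


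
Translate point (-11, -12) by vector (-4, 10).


Translation: (x+dx, y+dy) = (-11+-4, -12+10) = (-15, -2)

(-15, -2)


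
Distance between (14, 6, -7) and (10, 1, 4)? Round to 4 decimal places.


d = sqrt((10-14)^2 + (1-6)^2 + (4--7)^2) = 12.7279

12.7279


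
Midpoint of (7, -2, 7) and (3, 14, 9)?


Midpoint = ((7+3)/2, (-2+14)/2, (7+9)/2) = (5, 6, 8)

(5, 6, 8)


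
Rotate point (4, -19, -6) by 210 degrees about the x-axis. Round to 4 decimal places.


x' = 4
y' = -19*cos(210) - -6*sin(210) = 13.4545
z' = -19*sin(210) + -6*cos(210) = 14.6962

(4, 13.4545, 14.6962)


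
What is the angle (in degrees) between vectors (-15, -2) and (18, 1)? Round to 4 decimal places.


dot = -15*18 + -2*1 = -272
|u| = 15.1327, |v| = 18.0278
cos(angle) = -0.997
angle = 175.5852 degrees

175.5852 degrees


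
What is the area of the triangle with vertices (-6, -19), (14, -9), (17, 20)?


Area = |x1(y2-y3) + x2(y3-y1) + x3(y1-y2)| / 2
= |-6*(-9-20) + 14*(20--19) + 17*(-19--9)| / 2
= 275

275


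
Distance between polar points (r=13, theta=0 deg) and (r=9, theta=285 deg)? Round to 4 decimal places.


d = sqrt(r1^2 + r2^2 - 2*r1*r2*cos(t2-t1))
d = sqrt(13^2 + 9^2 - 2*13*9*cos(285-0)) = 13.7636

13.7636


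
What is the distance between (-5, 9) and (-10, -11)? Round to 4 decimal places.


d = sqrt((-10--5)^2 + (-11-9)^2) = 20.6155

20.6155


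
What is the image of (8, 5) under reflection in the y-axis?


Reflection across y-axis: (x, y) -> (-x, y)
(8, 5) -> (-8, 5)

(-8, 5)


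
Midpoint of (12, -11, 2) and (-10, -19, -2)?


Midpoint = ((12+-10)/2, (-11+-19)/2, (2+-2)/2) = (1, -15, 0)

(1, -15, 0)


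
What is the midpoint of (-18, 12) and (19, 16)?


Midpoint = ((-18+19)/2, (12+16)/2) = (0.5, 14)

(0.5, 14)


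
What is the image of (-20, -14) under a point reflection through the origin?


Reflection through origin: (x, y) -> (-x, -y)
(-20, -14) -> (20, 14)

(20, 14)


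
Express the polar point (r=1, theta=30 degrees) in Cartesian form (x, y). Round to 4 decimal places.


x = 1 * cos(30) = 0.866
y = 1 * sin(30) = 0.5

(0.866, 0.5)


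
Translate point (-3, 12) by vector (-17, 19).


Translation: (x+dx, y+dy) = (-3+-17, 12+19) = (-20, 31)

(-20, 31)


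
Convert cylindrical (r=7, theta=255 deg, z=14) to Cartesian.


x = 7 * cos(255) = -1.8117
y = 7 * sin(255) = -6.7615
z = 14

(-1.8117, -6.7615, 14)


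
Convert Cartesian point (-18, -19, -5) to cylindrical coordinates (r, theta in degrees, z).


r = sqrt((-18)^2 + (-19)^2) = 26.1725
theta = atan2(-19, -18) = 226.5482 deg
z = -5

r = 26.1725, theta = 226.5482 deg, z = -5


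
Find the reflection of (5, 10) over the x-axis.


Reflection across x-axis: (x, y) -> (x, -y)
(5, 10) -> (5, -10)

(5, -10)


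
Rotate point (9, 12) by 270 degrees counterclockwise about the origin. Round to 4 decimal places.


x' = 9*cos(270) - 12*sin(270) = 12
y' = 9*sin(270) + 12*cos(270) = -9

(12, -9)


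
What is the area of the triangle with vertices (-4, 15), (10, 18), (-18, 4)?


Area = |x1(y2-y3) + x2(y3-y1) + x3(y1-y2)| / 2
= |-4*(18-4) + 10*(4-15) + -18*(15-18)| / 2
= 56

56


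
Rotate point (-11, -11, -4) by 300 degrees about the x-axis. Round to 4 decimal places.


x' = -11
y' = -11*cos(300) - -4*sin(300) = -8.9641
z' = -11*sin(300) + -4*cos(300) = 7.5263

(-11, -8.9641, 7.5263)


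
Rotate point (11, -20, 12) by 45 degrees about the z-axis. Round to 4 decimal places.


x' = 11*cos(45) - -20*sin(45) = 21.9203
y' = 11*sin(45) + -20*cos(45) = -6.364
z' = 12

(21.9203, -6.364, 12)


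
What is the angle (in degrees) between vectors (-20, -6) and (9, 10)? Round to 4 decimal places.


dot = -20*9 + -6*10 = -240
|u| = 20.8806, |v| = 13.4536
cos(angle) = -0.8543
angle = 148.6865 degrees

148.6865 degrees


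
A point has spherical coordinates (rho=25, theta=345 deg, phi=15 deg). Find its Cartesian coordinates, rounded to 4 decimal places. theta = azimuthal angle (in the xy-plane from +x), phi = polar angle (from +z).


x = 25 * sin(15) * cos(345) = 6.25
y = 25 * sin(15) * sin(345) = -1.6747
z = 25 * cos(15) = 24.1481

(6.25, -1.6747, 24.1481)


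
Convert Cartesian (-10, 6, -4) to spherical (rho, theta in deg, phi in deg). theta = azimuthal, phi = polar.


rho = sqrt((-10)^2 + 6^2 + (-4)^2) = 12.3288
theta = atan2(6, -10) = 149.0362 deg
phi = acos(-4/12.3288) = 108.9318 deg

rho = 12.3288, theta = 149.0362 deg, phi = 108.9318 deg


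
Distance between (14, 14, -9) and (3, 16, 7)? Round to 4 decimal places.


d = sqrt((3-14)^2 + (16-14)^2 + (7--9)^2) = 19.5192

19.5192


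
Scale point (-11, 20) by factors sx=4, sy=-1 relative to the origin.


Scaling: (x*sx, y*sy) = (-11*4, 20*-1) = (-44, -20)

(-44, -20)


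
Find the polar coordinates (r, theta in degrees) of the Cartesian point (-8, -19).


r = sqrt((-8)^2 + (-19)^2) = 20.6155
theta = atan2(-19, -8) = 247.1663 degrees

r = 20.6155, theta = 247.1663 degrees


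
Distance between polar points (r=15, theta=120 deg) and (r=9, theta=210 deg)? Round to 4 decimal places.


d = sqrt(r1^2 + r2^2 - 2*r1*r2*cos(t2-t1))
d = sqrt(15^2 + 9^2 - 2*15*9*cos(210-120)) = 17.4929

17.4929


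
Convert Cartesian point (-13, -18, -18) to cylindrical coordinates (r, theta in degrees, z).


r = sqrt((-13)^2 + (-18)^2) = 22.2036
theta = atan2(-18, -13) = 234.1623 deg
z = -18

r = 22.2036, theta = 234.1623 deg, z = -18


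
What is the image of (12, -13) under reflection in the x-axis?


Reflection across x-axis: (x, y) -> (x, -y)
(12, -13) -> (12, 13)

(12, 13)


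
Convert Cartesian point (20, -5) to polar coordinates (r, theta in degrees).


r = sqrt(20^2 + (-5)^2) = 20.6155
theta = atan2(-5, 20) = 345.9638 degrees

r = 20.6155, theta = 345.9638 degrees
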